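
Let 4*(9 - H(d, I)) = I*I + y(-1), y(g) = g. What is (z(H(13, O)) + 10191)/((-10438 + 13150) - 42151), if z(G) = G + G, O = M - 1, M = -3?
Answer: -20403/78878 ≈ -0.25867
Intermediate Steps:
O = -4 (O = -3 - 1 = -4)
H(d, I) = 37/4 - I²/4 (H(d, I) = 9 - (I*I - 1)/4 = 9 - (I² - 1)/4 = 9 - (-1 + I²)/4 = 9 + (¼ - I²/4) = 37/4 - I²/4)
z(G) = 2*G
(z(H(13, O)) + 10191)/((-10438 + 13150) - 42151) = (2*(37/4 - ¼*(-4)²) + 10191)/((-10438 + 13150) - 42151) = (2*(37/4 - ¼*16) + 10191)/(2712 - 42151) = (2*(37/4 - 4) + 10191)/(-39439) = (2*(21/4) + 10191)*(-1/39439) = (21/2 + 10191)*(-1/39439) = (20403/2)*(-1/39439) = -20403/78878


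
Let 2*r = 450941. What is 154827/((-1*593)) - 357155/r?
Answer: -70241428037/267408013 ≈ -262.68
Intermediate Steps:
r = 450941/2 (r = (½)*450941 = 450941/2 ≈ 2.2547e+5)
154827/((-1*593)) - 357155/r = 154827/((-1*593)) - 357155/450941/2 = 154827/(-593) - 357155*2/450941 = 154827*(-1/593) - 714310/450941 = -154827/593 - 714310/450941 = -70241428037/267408013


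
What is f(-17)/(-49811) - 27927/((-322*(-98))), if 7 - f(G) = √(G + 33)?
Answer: -1391166465/1571835916 ≈ -0.88506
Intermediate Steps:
f(G) = 7 - √(33 + G) (f(G) = 7 - √(G + 33) = 7 - √(33 + G))
f(-17)/(-49811) - 27927/((-322*(-98))) = (7 - √(33 - 17))/(-49811) - 27927/((-322*(-98))) = (7 - √16)*(-1/49811) - 27927/31556 = (7 - 1*4)*(-1/49811) - 27927*1/31556 = (7 - 4)*(-1/49811) - 27927/31556 = 3*(-1/49811) - 27927/31556 = -3/49811 - 27927/31556 = -1391166465/1571835916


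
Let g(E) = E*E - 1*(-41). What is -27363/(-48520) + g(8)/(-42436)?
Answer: 289020417/514748680 ≈ 0.56148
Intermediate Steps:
g(E) = 41 + E**2 (g(E) = E**2 + 41 = 41 + E**2)
-27363/(-48520) + g(8)/(-42436) = -27363/(-48520) + (41 + 8**2)/(-42436) = -27363*(-1/48520) + (41 + 64)*(-1/42436) = 27363/48520 + 105*(-1/42436) = 27363/48520 - 105/42436 = 289020417/514748680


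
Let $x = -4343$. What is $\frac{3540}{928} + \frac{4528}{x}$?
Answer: $\frac{2793059}{1007576} \approx 2.7721$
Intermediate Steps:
$\frac{3540}{928} + \frac{4528}{x} = \frac{3540}{928} + \frac{4528}{-4343} = 3540 \cdot \frac{1}{928} + 4528 \left(- \frac{1}{4343}\right) = \frac{885}{232} - \frac{4528}{4343} = \frac{2793059}{1007576}$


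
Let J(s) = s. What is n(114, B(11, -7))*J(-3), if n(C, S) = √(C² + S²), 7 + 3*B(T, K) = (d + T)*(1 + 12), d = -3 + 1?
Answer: -2*√32266 ≈ -359.25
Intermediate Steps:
d = -2
B(T, K) = -11 + 13*T/3 (B(T, K) = -7/3 + ((-2 + T)*(1 + 12))/3 = -7/3 + ((-2 + T)*13)/3 = -7/3 + (-26 + 13*T)/3 = -7/3 + (-26/3 + 13*T/3) = -11 + 13*T/3)
n(114, B(11, -7))*J(-3) = √(114² + (-11 + (13/3)*11)²)*(-3) = √(12996 + (-11 + 143/3)²)*(-3) = √(12996 + (110/3)²)*(-3) = √(12996 + 12100/9)*(-3) = √(129064/9)*(-3) = (2*√32266/3)*(-3) = -2*√32266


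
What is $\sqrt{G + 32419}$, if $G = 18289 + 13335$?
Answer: $7 \sqrt{1307} \approx 253.07$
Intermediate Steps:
$G = 31624$
$\sqrt{G + 32419} = \sqrt{31624 + 32419} = \sqrt{64043} = 7 \sqrt{1307}$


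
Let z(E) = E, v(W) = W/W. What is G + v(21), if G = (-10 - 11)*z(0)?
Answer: 1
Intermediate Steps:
v(W) = 1
G = 0 (G = (-10 - 11)*0 = -21*0 = 0)
G + v(21) = 0 + 1 = 1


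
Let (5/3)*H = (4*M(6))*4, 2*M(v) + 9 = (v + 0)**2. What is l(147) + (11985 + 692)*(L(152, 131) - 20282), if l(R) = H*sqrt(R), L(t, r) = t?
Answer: -255188010 + 4536*sqrt(3)/5 ≈ -2.5519e+8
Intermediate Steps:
M(v) = -9/2 + v**2/2 (M(v) = -9/2 + (v + 0)**2/2 = -9/2 + v**2/2)
H = 648/5 (H = 3*((4*(-9/2 + (1/2)*6**2))*4)/5 = 3*((4*(-9/2 + (1/2)*36))*4)/5 = 3*((4*(-9/2 + 18))*4)/5 = 3*((4*(27/2))*4)/5 = 3*(54*4)/5 = (3/5)*216 = 648/5 ≈ 129.60)
l(R) = 648*sqrt(R)/5
l(147) + (11985 + 692)*(L(152, 131) - 20282) = 648*sqrt(147)/5 + (11985 + 692)*(152 - 20282) = 648*(7*sqrt(3))/5 + 12677*(-20130) = 4536*sqrt(3)/5 - 255188010 = -255188010 + 4536*sqrt(3)/5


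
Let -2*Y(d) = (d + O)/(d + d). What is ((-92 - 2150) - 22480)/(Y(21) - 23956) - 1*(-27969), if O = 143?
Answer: 14072198535/503117 ≈ 27970.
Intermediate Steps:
Y(d) = -(143 + d)/(4*d) (Y(d) = -(d + 143)/(2*(d + d)) = -(143 + d)/(2*(2*d)) = -(143 + d)*1/(2*d)/2 = -(143 + d)/(4*d))
((-92 - 2150) - 22480)/(Y(21) - 23956) - 1*(-27969) = ((-92 - 2150) - 22480)/((¼)*(-143 - 1*21)/21 - 23956) - 1*(-27969) = (-2242 - 22480)/((¼)*(1/21)*(-143 - 21) - 23956) + 27969 = -24722/((¼)*(1/21)*(-164) - 23956) + 27969 = -24722/(-41/21 - 23956) + 27969 = -24722/(-503117/21) + 27969 = -24722*(-21/503117) + 27969 = 519162/503117 + 27969 = 14072198535/503117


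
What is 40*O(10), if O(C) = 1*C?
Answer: 400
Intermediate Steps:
O(C) = C
40*O(10) = 40*10 = 400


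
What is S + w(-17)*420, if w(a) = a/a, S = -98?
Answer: 322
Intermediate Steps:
w(a) = 1
S + w(-17)*420 = -98 + 1*420 = -98 + 420 = 322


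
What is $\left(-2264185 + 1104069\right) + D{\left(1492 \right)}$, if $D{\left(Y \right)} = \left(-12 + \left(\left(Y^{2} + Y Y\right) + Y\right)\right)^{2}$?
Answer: $19834623057548$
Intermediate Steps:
$D{\left(Y \right)} = \left(-12 + Y + 2 Y^{2}\right)^{2}$ ($D{\left(Y \right)} = \left(-12 + \left(\left(Y^{2} + Y^{2}\right) + Y\right)\right)^{2} = \left(-12 + \left(2 Y^{2} + Y\right)\right)^{2} = \left(-12 + \left(Y + 2 Y^{2}\right)\right)^{2} = \left(-12 + Y + 2 Y^{2}\right)^{2}$)
$\left(-2264185 + 1104069\right) + D{\left(1492 \right)} = \left(-2264185 + 1104069\right) + \left(-12 + 1492 + 2 \cdot 1492^{2}\right)^{2} = -1160116 + \left(-12 + 1492 + 2 \cdot 2226064\right)^{2} = -1160116 + \left(-12 + 1492 + 4452128\right)^{2} = -1160116 + 4453608^{2} = -1160116 + 19834624217664 = 19834623057548$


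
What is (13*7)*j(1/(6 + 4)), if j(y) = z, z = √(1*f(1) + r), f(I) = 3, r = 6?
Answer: 273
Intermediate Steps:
z = 3 (z = √(1*3 + 6) = √(3 + 6) = √9 = 3)
j(y) = 3
(13*7)*j(1/(6 + 4)) = (13*7)*3 = 91*3 = 273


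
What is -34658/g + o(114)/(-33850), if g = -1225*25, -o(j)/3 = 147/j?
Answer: 1783403491/1575717500 ≈ 1.1318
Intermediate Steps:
o(j) = -441/j
g = -30625
-34658/g + o(114)/(-33850) = -34658/(-30625) - 441/114/(-33850) = -34658*(-1/30625) - 441*1/114*(-1/33850) = 34658/30625 - 147/38*(-1/33850) = 34658/30625 + 147/1286300 = 1783403491/1575717500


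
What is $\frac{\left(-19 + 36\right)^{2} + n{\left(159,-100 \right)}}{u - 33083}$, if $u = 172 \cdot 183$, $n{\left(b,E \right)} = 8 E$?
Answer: $\frac{511}{1607} \approx 0.31798$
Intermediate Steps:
$u = 31476$
$\frac{\left(-19 + 36\right)^{2} + n{\left(159,-100 \right)}}{u - 33083} = \frac{\left(-19 + 36\right)^{2} + 8 \left(-100\right)}{31476 - 33083} = \frac{17^{2} - 800}{-1607} = \left(289 - 800\right) \left(- \frac{1}{1607}\right) = \left(-511\right) \left(- \frac{1}{1607}\right) = \frac{511}{1607}$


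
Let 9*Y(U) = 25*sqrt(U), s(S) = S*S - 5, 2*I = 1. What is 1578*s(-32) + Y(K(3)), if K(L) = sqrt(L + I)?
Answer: 1607982 + 25*2**(3/4)*7**(1/4)/18 ≈ 1.6080e+6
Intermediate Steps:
I = 1/2 (I = (1/2)*1 = 1/2 ≈ 0.50000)
s(S) = -5 + S**2 (s(S) = S**2 - 5 = -5 + S**2)
K(L) = sqrt(1/2 + L) (K(L) = sqrt(L + 1/2) = sqrt(1/2 + L))
Y(U) = 25*sqrt(U)/9 (Y(U) = (25*sqrt(U))/9 = 25*sqrt(U)/9)
1578*s(-32) + Y(K(3)) = 1578*(-5 + (-32)**2) + 25*sqrt(sqrt(2 + 4*3)/2)/9 = 1578*(-5 + 1024) + 25*sqrt(sqrt(2 + 12)/2)/9 = 1578*1019 + 25*sqrt(sqrt(14)/2)/9 = 1607982 + 25*(2**(3/4)*7**(1/4)/2)/9 = 1607982 + 25*2**(3/4)*7**(1/4)/18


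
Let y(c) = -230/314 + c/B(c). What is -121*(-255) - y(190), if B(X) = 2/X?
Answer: 2010500/157 ≈ 12806.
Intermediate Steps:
y(c) = -115/157 + c**2/2 (y(c) = -230/314 + c/((2/c)) = -230*1/314 + c*(c/2) = -115/157 + c**2/2)
-121*(-255) - y(190) = -121*(-255) - (-115/157 + (1/2)*190**2) = 30855 - (-115/157 + (1/2)*36100) = 30855 - (-115/157 + 18050) = 30855 - 1*2833735/157 = 30855 - 2833735/157 = 2010500/157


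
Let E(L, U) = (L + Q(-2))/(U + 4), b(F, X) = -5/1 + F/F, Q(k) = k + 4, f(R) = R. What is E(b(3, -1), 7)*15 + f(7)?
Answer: 47/11 ≈ 4.2727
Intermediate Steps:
Q(k) = 4 + k
b(F, X) = -4 (b(F, X) = -5*1 + 1 = -5 + 1 = -4)
E(L, U) = (2 + L)/(4 + U) (E(L, U) = (L + (4 - 2))/(U + 4) = (L + 2)/(4 + U) = (2 + L)/(4 + U))
E(b(3, -1), 7)*15 + f(7) = ((2 - 4)/(4 + 7))*15 + 7 = (-2/11)*15 + 7 = ((1/11)*(-2))*15 + 7 = -2/11*15 + 7 = -30/11 + 7 = 47/11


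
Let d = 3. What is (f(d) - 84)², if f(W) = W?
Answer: 6561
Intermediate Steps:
(f(d) - 84)² = (3 - 84)² = (-81)² = 6561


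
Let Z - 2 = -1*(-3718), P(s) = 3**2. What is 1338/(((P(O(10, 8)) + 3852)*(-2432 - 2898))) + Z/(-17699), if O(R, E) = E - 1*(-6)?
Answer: -1160273407/5518636695 ≈ -0.21025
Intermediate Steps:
O(R, E) = 6 + E (O(R, E) = E + 6 = 6 + E)
P(s) = 9
Z = 3720 (Z = 2 - 1*(-3718) = 2 + 3718 = 3720)
1338/(((P(O(10, 8)) + 3852)*(-2432 - 2898))) + Z/(-17699) = 1338/(((9 + 3852)*(-2432 - 2898))) + 3720/(-17699) = 1338/((3861*(-5330))) + 3720*(-1/17699) = 1338/(-20579130) - 3720/17699 = 1338*(-1/20579130) - 3720/17699 = -223/3429855 - 3720/17699 = -1160273407/5518636695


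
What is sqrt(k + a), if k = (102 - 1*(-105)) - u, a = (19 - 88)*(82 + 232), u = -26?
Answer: I*sqrt(21433) ≈ 146.4*I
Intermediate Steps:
a = -21666 (a = -69*314 = -21666)
k = 233 (k = (102 - 1*(-105)) - 1*(-26) = (102 + 105) + 26 = 207 + 26 = 233)
sqrt(k + a) = sqrt(233 - 21666) = sqrt(-21433) = I*sqrt(21433)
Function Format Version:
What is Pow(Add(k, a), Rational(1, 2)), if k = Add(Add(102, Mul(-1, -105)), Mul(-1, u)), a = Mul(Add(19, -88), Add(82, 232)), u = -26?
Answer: Mul(I, Pow(21433, Rational(1, 2))) ≈ Mul(146.40, I)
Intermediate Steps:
a = -21666 (a = Mul(-69, 314) = -21666)
k = 233 (k = Add(Add(102, Mul(-1, -105)), Mul(-1, -26)) = Add(Add(102, 105), 26) = Add(207, 26) = 233)
Pow(Add(k, a), Rational(1, 2)) = Pow(Add(233, -21666), Rational(1, 2)) = Pow(-21433, Rational(1, 2)) = Mul(I, Pow(21433, Rational(1, 2)))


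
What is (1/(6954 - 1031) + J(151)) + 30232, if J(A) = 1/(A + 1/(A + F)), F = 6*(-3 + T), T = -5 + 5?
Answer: 3596324915267/118957532 ≈ 30232.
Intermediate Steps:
T = 0
F = -18 (F = 6*(-3 + 0) = 6*(-3) = -18)
J(A) = 1/(A + 1/(-18 + A)) (J(A) = 1/(A + 1/(A - 18)) = 1/(A + 1/(-18 + A)))
(1/(6954 - 1031) + J(151)) + 30232 = (1/(6954 - 1031) + (-18 + 151)/(1 + 151² - 18*151)) + 30232 = (1/5923 + 133/(1 + 22801 - 2718)) + 30232 = (1/5923 + 133/20084) + 30232 = 807843/118957532 + 30232 = 3596324915267/118957532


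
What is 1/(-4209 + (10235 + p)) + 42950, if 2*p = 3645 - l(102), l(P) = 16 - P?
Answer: 677879852/15783 ≈ 42950.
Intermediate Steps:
p = 3731/2 (p = (3645 - (16 - 1*102))/2 = (3645 - (16 - 102))/2 = (3645 - 1*(-86))/2 = (3645 + 86)/2 = (1/2)*3731 = 3731/2 ≈ 1865.5)
1/(-4209 + (10235 + p)) + 42950 = 1/(-4209 + (10235 + 3731/2)) + 42950 = 1/(-4209 + 24201/2) + 42950 = 1/(15783/2) + 42950 = 2/15783 + 42950 = 677879852/15783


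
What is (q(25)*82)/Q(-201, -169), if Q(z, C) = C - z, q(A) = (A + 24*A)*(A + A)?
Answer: 640625/8 ≈ 80078.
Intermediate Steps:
q(A) = 50*A² (q(A) = (25*A)*(2*A) = 50*A²)
(q(25)*82)/Q(-201, -169) = ((50*25²)*82)/(-169 - 1*(-201)) = ((50*625)*82)/(-169 + 201) = (31250*82)/32 = 2562500*(1/32) = 640625/8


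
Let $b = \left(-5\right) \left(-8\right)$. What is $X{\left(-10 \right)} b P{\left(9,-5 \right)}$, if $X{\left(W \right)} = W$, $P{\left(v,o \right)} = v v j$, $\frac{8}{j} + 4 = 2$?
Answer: $129600$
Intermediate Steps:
$j = -4$ ($j = \frac{8}{-4 + 2} = \frac{8}{-2} = 8 \left(- \frac{1}{2}\right) = -4$)
$P{\left(v,o \right)} = - 4 v^{2}$ ($P{\left(v,o \right)} = v v \left(-4\right) = v^{2} \left(-4\right) = - 4 v^{2}$)
$b = 40$
$X{\left(-10 \right)} b P{\left(9,-5 \right)} = \left(-10\right) 40 \left(- 4 \cdot 9^{2}\right) = - 400 \left(\left(-4\right) 81\right) = \left(-400\right) \left(-324\right) = 129600$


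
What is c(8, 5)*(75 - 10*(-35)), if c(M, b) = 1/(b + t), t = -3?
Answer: 425/2 ≈ 212.50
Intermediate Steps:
c(M, b) = 1/(-3 + b) (c(M, b) = 1/(b - 3) = 1/(-3 + b))
c(8, 5)*(75 - 10*(-35)) = (75 - 10*(-35))/(-3 + 5) = (75 + 350)/2 = (½)*425 = 425/2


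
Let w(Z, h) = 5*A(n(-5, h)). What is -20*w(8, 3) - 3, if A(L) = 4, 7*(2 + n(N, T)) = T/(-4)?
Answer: -403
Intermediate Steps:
n(N, T) = -2 - T/28 (n(N, T) = -2 + (T/(-4))/7 = -2 + (T*(-¼))/7 = -2 + (-T/4)/7 = -2 - T/28)
w(Z, h) = 20 (w(Z, h) = 5*4 = 20)
-20*w(8, 3) - 3 = -20*20 - 3 = -400 - 3 = -403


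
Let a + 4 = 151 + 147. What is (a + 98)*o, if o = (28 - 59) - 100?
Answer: -51352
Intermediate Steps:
o = -131 (o = -31 - 100 = -131)
a = 294 (a = -4 + (151 + 147) = -4 + 298 = 294)
(a + 98)*o = (294 + 98)*(-131) = 392*(-131) = -51352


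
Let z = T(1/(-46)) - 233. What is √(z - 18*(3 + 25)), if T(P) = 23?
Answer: I*√714 ≈ 26.721*I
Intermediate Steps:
z = -210 (z = 23 - 233 = -210)
√(z - 18*(3 + 25)) = √(-210 - 18*(3 + 25)) = √(-210 - 18*28) = √(-210 - 1*504) = √(-210 - 504) = √(-714) = I*√714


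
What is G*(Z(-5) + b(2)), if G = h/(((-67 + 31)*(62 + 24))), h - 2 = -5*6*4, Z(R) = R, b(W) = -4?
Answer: -59/172 ≈ -0.34302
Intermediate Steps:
h = -118 (h = 2 - 5*6*4 = 2 - 30*4 = 2 - 120 = -118)
G = 59/1548 (G = -118*1/((-67 + 31)*(62 + 24)) = -118/((-36*86)) = -118/(-3096) = -118*(-1/3096) = 59/1548 ≈ 0.038114)
G*(Z(-5) + b(2)) = 59*(-5 - 4)/1548 = (59/1548)*(-9) = -59/172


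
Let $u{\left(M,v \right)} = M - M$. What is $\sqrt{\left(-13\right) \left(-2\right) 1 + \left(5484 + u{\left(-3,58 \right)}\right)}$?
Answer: $\sqrt{5510} \approx 74.229$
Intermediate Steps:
$u{\left(M,v \right)} = 0$
$\sqrt{\left(-13\right) \left(-2\right) 1 + \left(5484 + u{\left(-3,58 \right)}\right)} = \sqrt{\left(-13\right) \left(-2\right) 1 + \left(5484 + 0\right)} = \sqrt{26 \cdot 1 + 5484} = \sqrt{26 + 5484} = \sqrt{5510}$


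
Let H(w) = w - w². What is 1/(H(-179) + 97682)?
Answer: 1/65462 ≈ 1.5276e-5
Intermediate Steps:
1/(H(-179) + 97682) = 1/(-179*(1 - 1*(-179)) + 97682) = 1/(-179*(1 + 179) + 97682) = 1/(-179*180 + 97682) = 1/(-32220 + 97682) = 1/65462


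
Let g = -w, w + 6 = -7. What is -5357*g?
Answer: -69641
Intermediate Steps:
w = -13 (w = -6 - 7 = -13)
g = 13 (g = -1*(-13) = 13)
-5357*g = -5357*13 = -69641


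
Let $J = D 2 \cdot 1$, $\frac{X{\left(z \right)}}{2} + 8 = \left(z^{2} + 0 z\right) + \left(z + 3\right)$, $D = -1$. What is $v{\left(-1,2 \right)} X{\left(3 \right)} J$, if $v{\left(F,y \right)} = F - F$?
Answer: $0$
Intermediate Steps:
$X{\left(z \right)} = -10 + 2 z + 2 z^{2}$ ($X{\left(z \right)} = -16 + 2 \left(\left(z^{2} + 0 z\right) + \left(z + 3\right)\right) = -16 + 2 \left(\left(z^{2} + 0\right) + \left(3 + z\right)\right) = -16 + 2 \left(z^{2} + \left(3 + z\right)\right) = -16 + 2 \left(3 + z + z^{2}\right) = -16 + \left(6 + 2 z + 2 z^{2}\right) = -10 + 2 z + 2 z^{2}$)
$J = -2$ ($J = \left(-1\right) 2 \cdot 1 = \left(-2\right) 1 = -2$)
$v{\left(F,y \right)} = 0$
$v{\left(-1,2 \right)} X{\left(3 \right)} J = 0 \left(-10 + 2 \cdot 3 + 2 \cdot 3^{2}\right) \left(-2\right) = 0 \left(-10 + 6 + 2 \cdot 9\right) \left(-2\right) = 0 \left(-10 + 6 + 18\right) \left(-2\right) = 0 \cdot 14 \left(-2\right) = 0 \left(-2\right) = 0$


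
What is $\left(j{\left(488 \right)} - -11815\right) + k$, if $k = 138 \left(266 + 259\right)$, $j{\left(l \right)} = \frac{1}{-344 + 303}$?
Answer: $\frac{3454864}{41} \approx 84265.0$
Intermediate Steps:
$j{\left(l \right)} = - \frac{1}{41}$ ($j{\left(l \right)} = \frac{1}{-41} = - \frac{1}{41}$)
$k = 72450$ ($k = 138 \cdot 525 = 72450$)
$\left(j{\left(488 \right)} - -11815\right) + k = \left(- \frac{1}{41} - -11815\right) + 72450 = \left(- \frac{1}{41} + \left(-5391 + 17206\right)\right) + 72450 = \left(- \frac{1}{41} + 11815\right) + 72450 = \frac{484414}{41} + 72450 = \frac{3454864}{41}$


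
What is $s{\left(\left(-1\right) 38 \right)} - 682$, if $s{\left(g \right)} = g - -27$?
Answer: $-693$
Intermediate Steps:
$s{\left(g \right)} = 27 + g$ ($s{\left(g \right)} = g + 27 = 27 + g$)
$s{\left(\left(-1\right) 38 \right)} - 682 = \left(27 - 38\right) - 682 = -11 - 682 = -693$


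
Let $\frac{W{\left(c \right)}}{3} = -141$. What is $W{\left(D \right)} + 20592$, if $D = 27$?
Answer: $20169$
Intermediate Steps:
$W{\left(c \right)} = -423$ ($W{\left(c \right)} = 3 \left(-141\right) = -423$)
$W{\left(D \right)} + 20592 = -423 + 20592 = 20169$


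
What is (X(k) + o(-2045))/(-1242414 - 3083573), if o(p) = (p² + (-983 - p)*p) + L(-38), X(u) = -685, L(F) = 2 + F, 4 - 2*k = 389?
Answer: -2009514/4325987 ≈ -0.46452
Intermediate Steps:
k = -385/2 (k = 2 - ½*389 = 2 - 389/2 = -385/2 ≈ -192.50)
o(p) = -36 + p² + p*(-983 - p) (o(p) = (p² + (-983 - p)*p) + (2 - 38) = (p² + p*(-983 - p)) - 36 = -36 + p² + p*(-983 - p))
(X(k) + o(-2045))/(-1242414 - 3083573) = (-685 + (-36 - 983*(-2045)))/(-1242414 - 3083573) = (-685 + (-36 + 2010235))/(-4325987) = (-685 + 2010199)*(-1/4325987) = 2009514*(-1/4325987) = -2009514/4325987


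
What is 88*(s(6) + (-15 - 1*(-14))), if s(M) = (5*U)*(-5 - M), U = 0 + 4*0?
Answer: -88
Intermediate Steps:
U = 0 (U = 0 + 0 = 0)
s(M) = 0 (s(M) = (5*0)*(-5 - M) = 0*(-5 - M) = 0)
88*(s(6) + (-15 - 1*(-14))) = 88*(0 + (-15 - 1*(-14))) = 88*(0 + (-15 + 14)) = 88*(0 - 1) = 88*(-1) = -88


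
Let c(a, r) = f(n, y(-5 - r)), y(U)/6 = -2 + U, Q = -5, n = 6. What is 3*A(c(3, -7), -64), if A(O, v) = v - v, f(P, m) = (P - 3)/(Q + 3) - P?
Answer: 0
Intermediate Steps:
y(U) = -12 + 6*U (y(U) = 6*(-2 + U) = -12 + 6*U)
f(P, m) = 3/2 - 3*P/2 (f(P, m) = (P - 3)/(-5 + 3) - P = (-3 + P)/(-2) - P = (-3 + P)*(-1/2) - P = (3/2 - P/2) - P = 3/2 - 3*P/2)
c(a, r) = -15/2 (c(a, r) = 3/2 - 3/2*6 = 3/2 - 9 = -15/2)
A(O, v) = 0
3*A(c(3, -7), -64) = 3*0 = 0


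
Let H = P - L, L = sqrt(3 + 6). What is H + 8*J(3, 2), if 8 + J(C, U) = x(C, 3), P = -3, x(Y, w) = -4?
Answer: -102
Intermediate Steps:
L = 3 (L = sqrt(9) = 3)
J(C, U) = -12 (J(C, U) = -8 - 4 = -12)
H = -6 (H = -3 - 1*3 = -3 - 3 = -6)
H + 8*J(3, 2) = -6 + 8*(-12) = -6 - 96 = -102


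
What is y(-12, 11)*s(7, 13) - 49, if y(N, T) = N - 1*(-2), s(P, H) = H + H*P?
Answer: -1089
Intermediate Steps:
y(N, T) = 2 + N (y(N, T) = N + 2 = 2 + N)
y(-12, 11)*s(7, 13) - 49 = (2 - 12)*(13*(1 + 7)) - 49 = -130*8 - 49 = -10*104 - 49 = -1040 - 49 = -1089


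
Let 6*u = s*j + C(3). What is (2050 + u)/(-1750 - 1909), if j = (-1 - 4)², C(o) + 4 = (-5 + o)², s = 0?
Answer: -2050/3659 ≈ -0.56026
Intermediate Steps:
C(o) = -4 + (-5 + o)²
j = 25 (j = (-5)² = 25)
u = 0 (u = (0*25 + (-4 + (-5 + 3)²))/6 = (0 + (-4 + (-2)²))/6 = (0 + (-4 + 4))/6 = (0 + 0)/6 = (⅙)*0 = 0)
(2050 + u)/(-1750 - 1909) = (2050 + 0)/(-1750 - 1909) = 2050/(-3659) = 2050*(-1/3659) = -2050/3659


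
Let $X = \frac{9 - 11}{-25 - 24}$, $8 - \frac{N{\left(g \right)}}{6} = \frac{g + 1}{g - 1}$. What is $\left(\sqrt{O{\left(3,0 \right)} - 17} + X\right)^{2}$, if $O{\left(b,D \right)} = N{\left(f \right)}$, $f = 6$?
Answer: $\frac{271333}{12005} + \frac{4 \sqrt{565}}{245} \approx 22.99$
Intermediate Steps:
$N{\left(g \right)} = 48 - \frac{6 \left(1 + g\right)}{-1 + g}$ ($N{\left(g \right)} = 48 - 6 \frac{g + 1}{g - 1} = 48 - 6 \frac{1 + g}{-1 + g} = 48 - \frac{6 \left(1 + g\right)}{-1 + g}$)
$O{\left(b,D \right)} = \frac{198}{5}$ ($O{\left(b,D \right)} = \frac{6 \left(-9 + 7 \cdot 6\right)}{-1 + 6} = \frac{6 \left(-9 + 42\right)}{5} = 6 \cdot \frac{1}{5} \cdot 33 = \frac{198}{5}$)
$X = \frac{2}{49}$ ($X = - \frac{2}{-49} = \left(-2\right) \left(- \frac{1}{49}\right) = \frac{2}{49} \approx 0.040816$)
$\left(\sqrt{O{\left(3,0 \right)} - 17} + X\right)^{2} = \left(\sqrt{\frac{198}{5} - 17} + \frac{2}{49}\right)^{2} = \left(\sqrt{\frac{113}{5}} + \frac{2}{49}\right)^{2} = \left(\frac{\sqrt{565}}{5} + \frac{2}{49}\right)^{2} = \left(\frac{2}{49} + \frac{\sqrt{565}}{5}\right)^{2}$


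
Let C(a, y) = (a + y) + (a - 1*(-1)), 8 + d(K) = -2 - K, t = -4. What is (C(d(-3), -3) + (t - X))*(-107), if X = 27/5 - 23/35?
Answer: 92662/35 ≈ 2647.5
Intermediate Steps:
d(K) = -10 - K (d(K) = -8 + (-2 - K) = -10 - K)
C(a, y) = 1 + y + 2*a (C(a, y) = (a + y) + (a + 1) = (a + y) + (1 + a) = 1 + y + 2*a)
X = 166/35 (X = 27*(1/5) - 23*1/35 = 27/5 - 23/35 = 166/35 ≈ 4.7429)
(C(d(-3), -3) + (t - X))*(-107) = ((1 - 3 + 2*(-10 - 1*(-3))) + (-4 - 1*166/35))*(-107) = ((1 - 3 + 2*(-10 + 3)) + (-4 - 166/35))*(-107) = ((1 - 3 + 2*(-7)) - 306/35)*(-107) = ((1 - 3 - 14) - 306/35)*(-107) = (-16 - 306/35)*(-107) = -866/35*(-107) = 92662/35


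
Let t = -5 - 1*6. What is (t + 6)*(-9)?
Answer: 45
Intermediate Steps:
t = -11 (t = -5 - 6 = -11)
(t + 6)*(-9) = (-11 + 6)*(-9) = -5*(-9) = 45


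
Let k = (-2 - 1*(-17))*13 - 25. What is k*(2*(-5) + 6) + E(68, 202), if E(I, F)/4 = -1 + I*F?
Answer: 54260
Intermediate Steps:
E(I, F) = -4 + 4*F*I (E(I, F) = 4*(-1 + I*F) = 4*(-1 + F*I) = -4 + 4*F*I)
k = 170 (k = (-2 + 17)*13 - 25 = 15*13 - 25 = 195 - 25 = 170)
k*(2*(-5) + 6) + E(68, 202) = 170*(2*(-5) + 6) + (-4 + 4*202*68) = 170*(-10 + 6) + (-4 + 54944) = 170*(-4) + 54940 = -680 + 54940 = 54260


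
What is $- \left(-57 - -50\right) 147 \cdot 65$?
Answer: $66885$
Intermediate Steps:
$- \left(-57 - -50\right) 147 \cdot 65 = - \left(-57 + 50\right) 147 \cdot 65 = - \left(-7\right) 147 \cdot 65 = - \left(-1029\right) 65 = \left(-1\right) \left(-66885\right) = 66885$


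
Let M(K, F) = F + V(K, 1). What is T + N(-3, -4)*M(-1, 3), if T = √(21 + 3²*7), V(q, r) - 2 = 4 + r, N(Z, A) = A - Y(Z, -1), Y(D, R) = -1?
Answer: -30 + 2*√21 ≈ -20.835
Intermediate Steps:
N(Z, A) = 1 + A (N(Z, A) = A - 1*(-1) = A + 1 = 1 + A)
V(q, r) = 6 + r (V(q, r) = 2 + (4 + r) = 6 + r)
T = 2*√21 (T = √(21 + 9*7) = √(21 + 63) = √84 = 2*√21 ≈ 9.1651)
M(K, F) = 7 + F (M(K, F) = F + (6 + 1) = F + 7 = 7 + F)
T + N(-3, -4)*M(-1, 3) = 2*√21 + (1 - 4)*(7 + 3) = 2*√21 - 3*10 = 2*√21 - 30 = -30 + 2*√21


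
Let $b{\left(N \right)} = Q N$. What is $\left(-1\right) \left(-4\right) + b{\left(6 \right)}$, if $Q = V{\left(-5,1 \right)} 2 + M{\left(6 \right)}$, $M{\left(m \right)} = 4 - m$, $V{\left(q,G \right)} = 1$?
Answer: $4$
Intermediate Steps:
$Q = 0$ ($Q = 1 \cdot 2 + \left(4 - 6\right) = 2 + \left(4 - 6\right) = 2 - 2 = 0$)
$b{\left(N \right)} = 0$ ($b{\left(N \right)} = 0 N = 0$)
$\left(-1\right) \left(-4\right) + b{\left(6 \right)} = \left(-1\right) \left(-4\right) + 0 = 4 + 0 = 4$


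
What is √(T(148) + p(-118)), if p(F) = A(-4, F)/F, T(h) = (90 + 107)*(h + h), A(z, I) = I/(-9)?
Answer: √524807/3 ≈ 241.48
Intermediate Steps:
A(z, I) = -I/9 (A(z, I) = I*(-⅑) = -I/9)
T(h) = 394*h (T(h) = 197*(2*h) = 394*h)
p(F) = -⅑ (p(F) = (-F/9)/F = -⅑)
√(T(148) + p(-118)) = √(394*148 - ⅑) = √(58312 - ⅑) = √(524807/9) = √524807/3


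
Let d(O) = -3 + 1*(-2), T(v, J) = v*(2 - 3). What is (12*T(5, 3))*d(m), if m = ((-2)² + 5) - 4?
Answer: 300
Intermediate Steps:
T(v, J) = -v (T(v, J) = v*(-1) = -v)
m = 5 (m = (4 + 5) - 4 = 9 - 4 = 5)
d(O) = -5 (d(O) = -3 - 2 = -5)
(12*T(5, 3))*d(m) = (12*(-1*5))*(-5) = (12*(-5))*(-5) = -60*(-5) = 300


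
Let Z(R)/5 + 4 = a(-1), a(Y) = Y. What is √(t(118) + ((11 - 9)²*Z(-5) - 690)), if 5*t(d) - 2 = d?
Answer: I*√766 ≈ 27.677*I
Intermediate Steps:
Z(R) = -25 (Z(R) = -20 + 5*(-1) = -20 - 5 = -25)
t(d) = ⅖ + d/5
√(t(118) + ((11 - 9)²*Z(-5) - 690)) = √((⅖ + (⅕)*118) + ((11 - 9)²*(-25) - 690)) = √((⅖ + 118/5) + (2²*(-25) - 690)) = √(24 + (4*(-25) - 690)) = √(24 + (-100 - 690)) = √(24 - 790) = √(-766) = I*√766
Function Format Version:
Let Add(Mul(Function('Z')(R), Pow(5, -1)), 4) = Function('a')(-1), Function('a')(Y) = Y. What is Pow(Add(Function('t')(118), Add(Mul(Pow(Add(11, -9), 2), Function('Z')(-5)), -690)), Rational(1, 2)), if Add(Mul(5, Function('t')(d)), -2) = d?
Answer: Mul(I, Pow(766, Rational(1, 2))) ≈ Mul(27.677, I)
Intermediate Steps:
Function('Z')(R) = -25 (Function('Z')(R) = Add(-20, Mul(5, -1)) = Add(-20, -5) = -25)
Function('t')(d) = Add(Rational(2, 5), Mul(Rational(1, 5), d))
Pow(Add(Function('t')(118), Add(Mul(Pow(Add(11, -9), 2), Function('Z')(-5)), -690)), Rational(1, 2)) = Pow(Add(Add(Rational(2, 5), Mul(Rational(1, 5), 118)), Add(Mul(Pow(Add(11, -9), 2), -25), -690)), Rational(1, 2)) = Pow(Add(Add(Rational(2, 5), Rational(118, 5)), Add(Mul(Pow(2, 2), -25), -690)), Rational(1, 2)) = Pow(Add(24, Add(Mul(4, -25), -690)), Rational(1, 2)) = Pow(Add(24, Add(-100, -690)), Rational(1, 2)) = Pow(Add(24, -790), Rational(1, 2)) = Pow(-766, Rational(1, 2)) = Mul(I, Pow(766, Rational(1, 2)))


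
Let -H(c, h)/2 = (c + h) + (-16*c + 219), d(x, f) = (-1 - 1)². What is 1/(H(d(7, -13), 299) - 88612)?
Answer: -1/89528 ≈ -1.1170e-5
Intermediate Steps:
d(x, f) = 4 (d(x, f) = (-2)² = 4)
H(c, h) = -438 - 2*h + 30*c (H(c, h) = -2*((c + h) + (-16*c + 219)) = -2*((c + h) + (219 - 16*c)) = -2*(219 + h - 15*c) = -438 - 2*h + 30*c)
1/(H(d(7, -13), 299) - 88612) = 1/((-438 - 2*299 + 30*4) - 88612) = 1/((-438 - 598 + 120) - 88612) = 1/(-916 - 88612) = 1/(-89528) = -1/89528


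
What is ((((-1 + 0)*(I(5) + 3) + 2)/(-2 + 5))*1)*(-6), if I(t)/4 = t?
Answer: 42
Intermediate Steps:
I(t) = 4*t
((((-1 + 0)*(I(5) + 3) + 2)/(-2 + 5))*1)*(-6) = ((((-1 + 0)*(4*5 + 3) + 2)/(-2 + 5))*1)*(-6) = (((-(20 + 3) + 2)/3)*1)*(-6) = (((-1*23 + 2)*(⅓))*1)*(-6) = (((-23 + 2)*(⅓))*1)*(-6) = (-21*⅓*1)*(-6) = -7*1*(-6) = -7*(-6) = 42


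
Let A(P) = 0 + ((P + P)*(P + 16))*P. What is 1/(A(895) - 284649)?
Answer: 1/1459182901 ≈ 6.8531e-10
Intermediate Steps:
A(P) = 2*P²*(16 + P) (A(P) = 0 + ((2*P)*(16 + P))*P = 0 + (2*P*(16 + P))*P = 0 + 2*P²*(16 + P) = 2*P²*(16 + P))
1/(A(895) - 284649) = 1/(2*895²*(16 + 895) - 284649) = 1/(2*801025*911 - 284649) = 1/(1459467550 - 284649) = 1/1459182901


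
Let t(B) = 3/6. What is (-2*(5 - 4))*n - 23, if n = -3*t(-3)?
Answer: -20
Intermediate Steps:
t(B) = ½ (t(B) = 3*(⅙) = ½)
n = -3/2 (n = -3*½ = -3/2 ≈ -1.5000)
(-2*(5 - 4))*n - 23 = -2*(5 - 4)*(-3/2) - 23 = -2*1*(-3/2) - 23 = -2*(-3/2) - 23 = 3 - 23 = -20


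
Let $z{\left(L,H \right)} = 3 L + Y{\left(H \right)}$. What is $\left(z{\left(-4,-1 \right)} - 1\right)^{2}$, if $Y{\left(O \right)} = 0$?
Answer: $169$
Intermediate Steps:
$z{\left(L,H \right)} = 3 L$ ($z{\left(L,H \right)} = 3 L + 0 = 3 L$)
$\left(z{\left(-4,-1 \right)} - 1\right)^{2} = \left(3 \left(-4\right) - 1\right)^{2} = \left(-12 - 1\right)^{2} = \left(-13\right)^{2} = 169$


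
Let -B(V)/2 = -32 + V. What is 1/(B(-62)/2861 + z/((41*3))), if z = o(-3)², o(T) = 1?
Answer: 351903/25985 ≈ 13.543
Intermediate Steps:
B(V) = 64 - 2*V (B(V) = -2*(-32 + V) = 64 - 2*V)
z = 1 (z = 1² = 1)
1/(B(-62)/2861 + z/((41*3))) = 1/((64 - 2*(-62))/2861 + 1/(41*3)) = 1/((64 + 124)*(1/2861) + 1/123) = 1/(188*(1/2861) + 1*(1/123)) = 1/(188/2861 + 1/123) = 1/(25985/351903) = 351903/25985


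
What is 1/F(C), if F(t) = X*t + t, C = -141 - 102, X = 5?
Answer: -1/1458 ≈ -0.00068587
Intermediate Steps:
C = -243
F(t) = 6*t (F(t) = 5*t + t = 6*t)
1/F(C) = 1/(6*(-243)) = 1/(-1458) = -1/1458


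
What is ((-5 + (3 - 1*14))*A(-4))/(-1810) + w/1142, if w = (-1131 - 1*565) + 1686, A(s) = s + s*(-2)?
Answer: 13747/516755 ≈ 0.026603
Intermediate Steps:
A(s) = -s (A(s) = s - 2*s = -s)
w = -10 (w = (-1131 - 565) + 1686 = -1696 + 1686 = -10)
((-5 + (3 - 1*14))*A(-4))/(-1810) + w/1142 = ((-5 + (3 - 1*14))*(-1*(-4)))/(-1810) - 10/1142 = ((-5 + (3 - 14))*4)*(-1/1810) - 10*1/1142 = ((-5 - 11)*4)*(-1/1810) - 5/571 = -16*4*(-1/1810) - 5/571 = -64*(-1/1810) - 5/571 = 32/905 - 5/571 = 13747/516755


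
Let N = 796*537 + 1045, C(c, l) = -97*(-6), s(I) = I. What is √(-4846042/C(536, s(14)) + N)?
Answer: √35580455346/291 ≈ 648.21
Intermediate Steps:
C(c, l) = 582
N = 428497 (N = 427452 + 1045 = 428497)
√(-4846042/C(536, s(14)) + N) = √(-4846042/582 + 428497) = √(-4846042*1/582 + 428497) = √(-2423021/291 + 428497) = √(122269606/291) = √35580455346/291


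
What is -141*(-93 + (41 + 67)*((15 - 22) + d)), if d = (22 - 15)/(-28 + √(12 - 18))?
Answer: 48777399/395 + 53298*I*√6/395 ≈ 1.2349e+5 + 330.51*I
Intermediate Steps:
d = 7/(-28 + I*√6) (d = 7/(-28 + √(-6)) = 7/(-28 + I*√6) ≈ -0.2481 - 0.021704*I)
-141*(-93 + (41 + 67)*((15 - 22) + d)) = -141*(-93 + (41 + 67)*((15 - 22) + (-98/395 - 7*I*√6/790))) = -141*(-93 + 108*(-7 + (-98/395 - 7*I*√6/790))) = -141*(-93 + 108*(-2863/395 - 7*I*√6/790)) = -141*(-93 + (-309204/395 - 378*I*√6/395)) = -141*(-345939/395 - 378*I*√6/395) = 48777399/395 + 53298*I*√6/395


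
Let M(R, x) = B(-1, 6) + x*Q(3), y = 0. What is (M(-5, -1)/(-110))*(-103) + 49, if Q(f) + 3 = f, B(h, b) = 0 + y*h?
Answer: 49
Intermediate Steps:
B(h, b) = 0 (B(h, b) = 0 + 0*h = 0 + 0 = 0)
Q(f) = -3 + f
M(R, x) = 0 (M(R, x) = 0 + x*(-3 + 3) = 0 + x*0 = 0 + 0 = 0)
(M(-5, -1)/(-110))*(-103) + 49 = (0/(-110))*(-103) + 49 = (0*(-1/110))*(-103) + 49 = 0*(-103) + 49 = 0 + 49 = 49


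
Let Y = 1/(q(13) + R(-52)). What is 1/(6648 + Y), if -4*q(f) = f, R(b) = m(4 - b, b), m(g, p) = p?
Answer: 221/1469204 ≈ 0.00015042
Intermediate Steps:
R(b) = b
q(f) = -f/4
Y = -4/221 (Y = 1/(-1/4*13 - 52) = 1/(-13/4 - 52) = 1/(-221/4) = -4/221 ≈ -0.018100)
1/(6648 + Y) = 1/(6648 - 4/221) = 1/(1469204/221) = 221/1469204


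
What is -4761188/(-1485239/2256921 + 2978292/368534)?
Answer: -1980064115438865516/3087204344653 ≈ -6.4138e+5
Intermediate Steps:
-4761188/(-1485239/2256921 + 2978292/368534) = -4761188/(-1485239*1/2256921 + 2978292*(1/368534)) = -4761188/(-1485239/2256921 + 1489146/184267) = -4761188/3087204344653/415876061907 = -4761188*415876061907/3087204344653 = -1980064115438865516/3087204344653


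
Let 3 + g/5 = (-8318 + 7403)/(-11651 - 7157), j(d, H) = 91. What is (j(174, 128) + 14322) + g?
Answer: 270802159/18808 ≈ 14398.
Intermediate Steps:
g = -277545/18808 (g = -15 + 5*((-8318 + 7403)/(-11651 - 7157)) = -15 + 5*(-915/(-18808)) = -15 + 5*(-915*(-1/18808)) = -15 + 5*(915/18808) = -15 + 4575/18808 = -277545/18808 ≈ -14.757)
(j(174, 128) + 14322) + g = (91 + 14322) - 277545/18808 = 14413 - 277545/18808 = 270802159/18808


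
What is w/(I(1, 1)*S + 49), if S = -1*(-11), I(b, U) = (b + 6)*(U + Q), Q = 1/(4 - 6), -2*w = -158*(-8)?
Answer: -1264/175 ≈ -7.2229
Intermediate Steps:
w = -632 (w = -(-79)*(-8) = -1/2*1264 = -632)
Q = -1/2 (Q = 1/(-2) = -1/2 ≈ -0.50000)
I(b, U) = (6 + b)*(-1/2 + U) (I(b, U) = (b + 6)*(U - 1/2) = (6 + b)*(-1/2 + U))
S = 11
w/(I(1, 1)*S + 49) = -632/((-3 + 6*1 - 1/2*1 + 1*1)*11 + 49) = -632/((-3 + 6 - 1/2 + 1)*11 + 49) = -632/((7/2)*11 + 49) = -632/(77/2 + 49) = -632/175/2 = -632*2/175 = -1264/175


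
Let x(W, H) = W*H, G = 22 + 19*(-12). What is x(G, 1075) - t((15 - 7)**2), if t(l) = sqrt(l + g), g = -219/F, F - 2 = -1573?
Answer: -221450 - sqrt(158298673)/1571 ≈ -2.2146e+5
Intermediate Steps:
G = -206 (G = 22 - 228 = -206)
F = -1571 (F = 2 - 1573 = -1571)
x(W, H) = H*W
g = 219/1571 (g = -219/(-1571) = -219*(-1/1571) = 219/1571 ≈ 0.13940)
t(l) = sqrt(219/1571 + l) (t(l) = sqrt(l + 219/1571) = sqrt(219/1571 + l))
x(G, 1075) - t((15 - 7)**2) = 1075*(-206) - sqrt(344049 + 2468041*(15 - 7)**2)/1571 = -221450 - sqrt(344049 + 2468041*8**2)/1571 = -221450 - sqrt(344049 + 2468041*64)/1571 = -221450 - sqrt(344049 + 157954624)/1571 = -221450 - sqrt(158298673)/1571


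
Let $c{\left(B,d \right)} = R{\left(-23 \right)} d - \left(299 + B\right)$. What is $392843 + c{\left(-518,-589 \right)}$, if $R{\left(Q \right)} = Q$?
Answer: $406609$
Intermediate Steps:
$c{\left(B,d \right)} = -299 - B - 23 d$ ($c{\left(B,d \right)} = - 23 d - \left(299 + B\right) = -299 - B - 23 d$)
$392843 + c{\left(-518,-589 \right)} = 392843 - -13766 = 392843 + \left(-299 + 518 + 13547\right) = 392843 + 13766 = 406609$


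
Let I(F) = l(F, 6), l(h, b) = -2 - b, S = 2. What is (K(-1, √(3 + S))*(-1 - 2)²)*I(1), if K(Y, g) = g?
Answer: -72*√5 ≈ -161.00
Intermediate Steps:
I(F) = -8 (I(F) = -2 - 1*6 = -2 - 6 = -8)
(K(-1, √(3 + S))*(-1 - 2)²)*I(1) = (√(3 + 2)*(-1 - 2)²)*(-8) = (√5*(-3)²)*(-8) = (√5*9)*(-8) = (9*√5)*(-8) = -72*√5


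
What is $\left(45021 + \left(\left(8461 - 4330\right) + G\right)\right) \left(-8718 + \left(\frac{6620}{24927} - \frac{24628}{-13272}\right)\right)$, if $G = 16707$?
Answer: $- \frac{753584851881357}{1312822} \approx -5.7402 \cdot 10^{8}$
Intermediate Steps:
$\left(45021 + \left(\left(8461 - 4330\right) + G\right)\right) \left(-8718 + \left(\frac{6620}{24927} - \frac{24628}{-13272}\right)\right) = \left(45021 + \left(\left(8461 - 4330\right) + 16707\right)\right) \left(-8718 + \left(\frac{6620}{24927} - \frac{24628}{-13272}\right)\right) = \left(45021 + \left(4131 + 16707\right)\right) \left(-8718 + \left(6620 \cdot \frac{1}{24927} - - \frac{6157}{3318}\right)\right) = \left(45021 + 20838\right) \left(-8718 + \left(\frac{6620}{24927} + \frac{6157}{3318}\right)\right) = 65859 \left(-8718 + \frac{2784773}{1312822}\right) = 65859 \left(- \frac{11442397423}{1312822}\right) = - \frac{753584851881357}{1312822}$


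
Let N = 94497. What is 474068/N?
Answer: 474068/94497 ≈ 5.0168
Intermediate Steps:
474068/N = 474068/94497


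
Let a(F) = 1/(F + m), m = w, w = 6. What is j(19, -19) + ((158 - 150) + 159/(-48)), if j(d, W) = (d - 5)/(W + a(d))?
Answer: 14975/3792 ≈ 3.9491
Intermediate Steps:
m = 6
a(F) = 1/(6 + F) (a(F) = 1/(F + 6) = 1/(6 + F))
j(d, W) = (-5 + d)/(W + 1/(6 + d)) (j(d, W) = (d - 5)/(W + 1/(6 + d)) = (-5 + d)/(W + 1/(6 + d)))
j(19, -19) + ((158 - 150) + 159/(-48)) = (-5 + 19)*(6 + 19)/(1 - 19*(6 + 19)) + ((158 - 150) + 159/(-48)) = 14*25/(1 - 19*25) + (8 + 159*(-1/48)) = 14*25/(1 - 475) + (8 - 53/16) = 14*25/(-474) + 75/16 = -1/474*14*25 + 75/16 = -175/237 + 75/16 = 14975/3792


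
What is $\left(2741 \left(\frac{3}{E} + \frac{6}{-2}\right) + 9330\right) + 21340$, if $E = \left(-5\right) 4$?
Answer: $\frac{440717}{20} \approx 22036.0$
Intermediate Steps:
$E = -20$
$\left(2741 \left(\frac{3}{E} + \frac{6}{-2}\right) + 9330\right) + 21340 = \left(2741 \left(\frac{3}{-20} + \frac{6}{-2}\right) + 9330\right) + 21340 = \left(2741 \left(3 \left(- \frac{1}{20}\right) + 6 \left(- \frac{1}{2}\right)\right) + 9330\right) + 21340 = \left(2741 \left(- \frac{3}{20} - 3\right) + 9330\right) + 21340 = \left(2741 \left(- \frac{63}{20}\right) + 9330\right) + 21340 = \left(- \frac{172683}{20} + 9330\right) + 21340 = \frac{13917}{20} + 21340 = \frac{440717}{20}$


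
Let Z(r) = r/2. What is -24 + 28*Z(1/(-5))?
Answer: -134/5 ≈ -26.800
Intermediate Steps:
Z(r) = r/2 (Z(r) = r*(1/2) = r/2)
-24 + 28*Z(1/(-5)) = -24 + 28*((1/2)/(-5)) = -24 + 28*((1/2)*(-1/5)) = -24 + 28*(-1/10) = -24 - 14/5 = -134/5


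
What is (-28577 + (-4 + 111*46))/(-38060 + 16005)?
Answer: 4695/4411 ≈ 1.0644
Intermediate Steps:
(-28577 + (-4 + 111*46))/(-38060 + 16005) = (-28577 + (-4 + 5106))/(-22055) = (-28577 + 5102)*(-1/22055) = -23475*(-1/22055) = 4695/4411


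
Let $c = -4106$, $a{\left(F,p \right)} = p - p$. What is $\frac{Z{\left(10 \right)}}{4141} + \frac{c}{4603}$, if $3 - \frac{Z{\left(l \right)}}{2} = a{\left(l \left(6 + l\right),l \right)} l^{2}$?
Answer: $- \frac{16975328}{19061023} \approx -0.89058$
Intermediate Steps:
$a{\left(F,p \right)} = 0$
$Z{\left(l \right)} = 6$ ($Z{\left(l \right)} = 6 - 2 \cdot 0 l^{2} = 6 - 0 = 6 + 0 = 6$)
$\frac{Z{\left(10 \right)}}{4141} + \frac{c}{4603} = \frac{6}{4141} - \frac{4106}{4603} = - \frac{16975328}{19061023}$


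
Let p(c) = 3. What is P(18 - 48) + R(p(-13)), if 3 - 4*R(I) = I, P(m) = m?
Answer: -30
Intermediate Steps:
R(I) = ¾ - I/4
P(18 - 48) + R(p(-13)) = (18 - 48) + (¾ - ¼*3) = -30 + (¾ - ¾) = -30 + 0 = -30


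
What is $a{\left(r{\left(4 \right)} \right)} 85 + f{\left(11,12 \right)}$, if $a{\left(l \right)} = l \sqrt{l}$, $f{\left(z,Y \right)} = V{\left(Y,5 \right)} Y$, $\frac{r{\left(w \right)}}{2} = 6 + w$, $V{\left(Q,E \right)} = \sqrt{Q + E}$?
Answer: $12 \sqrt{17} + 3400 \sqrt{5} \approx 7652.1$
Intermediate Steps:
$V{\left(Q,E \right)} = \sqrt{E + Q}$
$r{\left(w \right)} = 12 + 2 w$ ($r{\left(w \right)} = 2 \left(6 + w\right) = 12 + 2 w$)
$f{\left(z,Y \right)} = Y \sqrt{5 + Y}$ ($f{\left(z,Y \right)} = \sqrt{5 + Y} Y = Y \sqrt{5 + Y}$)
$a{\left(l \right)} = l^{\frac{3}{2}}$
$a{\left(r{\left(4 \right)} \right)} 85 + f{\left(11,12 \right)} = \left(12 + 2 \cdot 4\right)^{\frac{3}{2}} \cdot 85 + 12 \sqrt{5 + 12} = \left(12 + 8\right)^{\frac{3}{2}} \cdot 85 + 12 \sqrt{17} = 20^{\frac{3}{2}} \cdot 85 + 12 \sqrt{17} = 40 \sqrt{5} \cdot 85 + 12 \sqrt{17} = 3400 \sqrt{5} + 12 \sqrt{17} = 12 \sqrt{17} + 3400 \sqrt{5}$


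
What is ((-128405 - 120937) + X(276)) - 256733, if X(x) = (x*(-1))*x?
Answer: -582251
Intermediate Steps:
X(x) = -x**2 (X(x) = (-x)*x = -x**2)
((-128405 - 120937) + X(276)) - 256733 = ((-128405 - 120937) - 1*276**2) - 256733 = (-249342 - 1*76176) - 256733 = (-249342 - 76176) - 256733 = -325518 - 256733 = -582251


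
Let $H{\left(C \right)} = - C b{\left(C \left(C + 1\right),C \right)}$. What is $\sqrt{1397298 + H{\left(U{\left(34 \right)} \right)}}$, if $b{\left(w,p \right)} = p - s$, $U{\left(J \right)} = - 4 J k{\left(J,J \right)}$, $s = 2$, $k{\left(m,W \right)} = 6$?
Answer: $9 \sqrt{9010} \approx 854.29$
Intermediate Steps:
$U{\left(J \right)} = - 24 J$ ($U{\left(J \right)} = - 4 J 6 = - 24 J$)
$b{\left(w,p \right)} = -2 + p$ ($b{\left(w,p \right)} = p - 2 = -2 + p$)
$H{\left(C \right)} = - C \left(-2 + C\right)$
$\sqrt{1397298 + H{\left(U{\left(34 \right)} \right)}} = \sqrt{1397298 + \left(-24\right) 34 \left(2 - \left(-24\right) 34\right)} = \sqrt{1397298 - 816 \left(2 - -816\right)} = \sqrt{1397298 - 816 \left(2 + 816\right)} = \sqrt{1397298 - 667488} = \sqrt{729810} = 9 \sqrt{9010}$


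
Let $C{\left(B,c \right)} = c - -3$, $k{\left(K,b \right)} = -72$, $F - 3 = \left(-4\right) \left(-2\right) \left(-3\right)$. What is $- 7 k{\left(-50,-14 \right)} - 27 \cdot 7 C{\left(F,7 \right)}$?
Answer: $-1386$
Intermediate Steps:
$F = -21$ ($F = 3 + \left(-4\right) \left(-2\right) \left(-3\right) = 3 + 8 \left(-3\right) = 3 - 24 = -21$)
$C{\left(B,c \right)} = 3 + c$ ($C{\left(B,c \right)} = c + 3 = 3 + c$)
$- 7 k{\left(-50,-14 \right)} - 27 \cdot 7 C{\left(F,7 \right)} = \left(-7\right) \left(-72\right) - 27 \cdot 7 \left(3 + 7\right) = 504 - 189 \cdot 10 = 504 - 1890 = -1386$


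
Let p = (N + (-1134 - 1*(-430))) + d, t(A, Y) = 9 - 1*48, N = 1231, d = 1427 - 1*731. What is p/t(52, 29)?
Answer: -1223/39 ≈ -31.359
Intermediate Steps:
d = 696 (d = 1427 - 731 = 696)
t(A, Y) = -39 (t(A, Y) = 9 - 48 = -39)
p = 1223 (p = (1231 + (-1134 - 1*(-430))) + 696 = (1231 + (-1134 + 430)) + 696 = (1231 - 704) + 696 = 527 + 696 = 1223)
p/t(52, 29) = 1223/(-39) = 1223*(-1/39) = -1223/39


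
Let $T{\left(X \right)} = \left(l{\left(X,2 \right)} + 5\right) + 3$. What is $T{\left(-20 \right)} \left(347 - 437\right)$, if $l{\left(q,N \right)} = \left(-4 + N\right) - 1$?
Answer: $-450$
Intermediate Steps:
$l{\left(q,N \right)} = -5 + N$
$T{\left(X \right)} = 5$ ($T{\left(X \right)} = \left(\left(-5 + 2\right) + 5\right) + 3 = \left(-3 + 5\right) + 3 = 2 + 3 = 5$)
$T{\left(-20 \right)} \left(347 - 437\right) = 5 \left(347 - 437\right) = 5 \left(-90\right) = -450$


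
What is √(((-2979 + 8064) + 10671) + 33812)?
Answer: 4*√3098 ≈ 222.64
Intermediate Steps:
√(((-2979 + 8064) + 10671) + 33812) = √((5085 + 10671) + 33812) = √(15756 + 33812) = √49568 = 4*√3098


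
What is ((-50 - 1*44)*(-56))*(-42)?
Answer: -221088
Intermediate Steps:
((-50 - 1*44)*(-56))*(-42) = ((-50 - 44)*(-56))*(-42) = -94*(-56)*(-42) = 5264*(-42) = -221088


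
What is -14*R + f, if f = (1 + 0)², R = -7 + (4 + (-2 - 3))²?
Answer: 85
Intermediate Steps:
R = -6 (R = -7 + (4 - 5)² = -7 + (-1)² = -7 + 1 = -6)
f = 1 (f = 1² = 1)
-14*R + f = -14*(-6) + 1 = 84 + 1 = 85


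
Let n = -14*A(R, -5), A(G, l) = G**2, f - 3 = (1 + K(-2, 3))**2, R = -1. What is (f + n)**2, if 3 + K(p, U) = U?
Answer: 100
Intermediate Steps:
K(p, U) = -3 + U
f = 4 (f = 3 + (1 + (-3 + 3))**2 = 3 + (1 + 0)**2 = 3 + 1**2 = 3 + 1 = 4)
n = -14 (n = -14*(-1)**2 = -14*1 = -14)
(f + n)**2 = (4 - 14)**2 = (-10)**2 = 100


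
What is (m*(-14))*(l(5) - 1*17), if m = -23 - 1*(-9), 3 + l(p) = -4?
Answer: -4704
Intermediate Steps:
l(p) = -7 (l(p) = -3 - 4 = -7)
m = -14 (m = -23 + 9 = -14)
(m*(-14))*(l(5) - 1*17) = (-14*(-14))*(-7 - 1*17) = 196*(-7 - 17) = 196*(-24) = -4704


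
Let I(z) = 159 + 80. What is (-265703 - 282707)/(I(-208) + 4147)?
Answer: -274205/2193 ≈ -125.04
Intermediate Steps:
I(z) = 239
(-265703 - 282707)/(I(-208) + 4147) = (-265703 - 282707)/(239 + 4147) = -548410/4386 = -548410*1/4386 = -274205/2193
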